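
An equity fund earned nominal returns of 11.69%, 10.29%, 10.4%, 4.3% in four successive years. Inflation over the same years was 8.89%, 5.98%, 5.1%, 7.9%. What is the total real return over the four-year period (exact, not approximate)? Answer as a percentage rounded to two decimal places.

8.38%

Compound the nominal returns: 1.1169 × 1.1029 × 1.1040 × 1.0430 = 1.418417.
Compound inflation: 1.0889 × 1.0598 × 1.0510 × 1.0790 = 1.308688.
Deflate: 1.418417 / 1.308688 = 1.083846.
Total real return = 1.083846 − 1 → 8.38%.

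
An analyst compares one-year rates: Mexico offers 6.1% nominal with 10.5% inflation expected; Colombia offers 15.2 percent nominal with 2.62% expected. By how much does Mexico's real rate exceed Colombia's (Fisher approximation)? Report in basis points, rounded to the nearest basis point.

-1698 basis points

Mexico: 6.1% − 10.5% = -4.400%
Colombia: 15.2% − 2.62% = 12.580%
Differential = -16.980% → -1698 basis points.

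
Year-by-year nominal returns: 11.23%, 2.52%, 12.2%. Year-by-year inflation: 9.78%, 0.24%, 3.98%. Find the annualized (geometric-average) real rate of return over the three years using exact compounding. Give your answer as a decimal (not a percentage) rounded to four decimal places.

0.0379

Compound the nominal returns: 1.1123 × 1.0252 × 1.1220 = 1.27945022.
Compound inflation: 1.0978 × 1.0024 × 1.0398 = 1.14423202.
Deflate: 1.27945022 / 1.14423202 = 1.11817375.
Annualized real rate = 1.11817375^(1/3) − 1 = 3.7934% → 0.0379.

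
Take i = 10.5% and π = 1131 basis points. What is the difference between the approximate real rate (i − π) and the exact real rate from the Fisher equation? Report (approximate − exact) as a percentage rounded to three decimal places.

-0.082%

Approximate: r ≈ 10.500% − 11.310% = -0.8100%
Exact: (1 + 0.1050)/(1 + 0.1131) − 1 = -0.7277%
Error = -0.8100% − (-0.7277%) = -0.0823% → -0.082%.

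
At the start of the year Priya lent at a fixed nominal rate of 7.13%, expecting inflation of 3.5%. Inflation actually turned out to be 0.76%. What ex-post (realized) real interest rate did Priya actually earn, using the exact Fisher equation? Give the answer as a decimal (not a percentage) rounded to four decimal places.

0.0632

Ex-post: (1 + 0.0713)/(1 + 0.0076) − 1 = 6.3220%
So the realized real rate is 0.0632.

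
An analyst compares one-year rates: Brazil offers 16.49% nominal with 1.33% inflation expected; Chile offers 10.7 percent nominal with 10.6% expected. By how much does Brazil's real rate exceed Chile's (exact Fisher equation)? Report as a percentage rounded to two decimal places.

Brazil: (1 + 0.1649)/(1 + 0.0133) − 1 = 14.9610%
Chile: (1 + 0.1070)/(1 + 0.1060) − 1 = 0.0904%
Differential = 14.9610% − 0.0904% = 14.8706% → 14.87%.

14.87%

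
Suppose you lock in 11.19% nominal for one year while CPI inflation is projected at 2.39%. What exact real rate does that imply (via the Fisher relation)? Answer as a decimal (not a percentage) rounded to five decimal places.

0.08595

By the Fisher relation, 1 + r = (1 + i)/(1 + π).
1 + r = 1.11190 / 1.02390 = 1.085946
r = 1.085946 − 1 = 8.5946%, i.e. 0.08595.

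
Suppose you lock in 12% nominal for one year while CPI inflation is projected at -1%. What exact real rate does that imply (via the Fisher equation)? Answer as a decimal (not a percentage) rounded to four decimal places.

0.1313

1 + r = 1.12000 / 0.99000 = 1.131313
r = 1.131313 − 1 = 13.1313%, i.e. 0.1313.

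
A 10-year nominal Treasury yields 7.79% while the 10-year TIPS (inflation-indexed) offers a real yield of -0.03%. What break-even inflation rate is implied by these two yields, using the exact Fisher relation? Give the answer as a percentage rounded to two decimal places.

(1 + π) = (1 + i)/(1 + r) = 1.07790 / 0.99970 = 1.078223
Break-even inflation = 1.078223 − 1 → 7.82%.

7.82%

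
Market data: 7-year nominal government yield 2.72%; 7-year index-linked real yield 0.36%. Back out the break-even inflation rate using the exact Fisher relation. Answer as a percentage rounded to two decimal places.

2.35%

(1 + π) = (1 + i)/(1 + r) = 1.02720 / 1.00360 = 1.023515
Break-even inflation = 1.023515 − 1 → 2.35%.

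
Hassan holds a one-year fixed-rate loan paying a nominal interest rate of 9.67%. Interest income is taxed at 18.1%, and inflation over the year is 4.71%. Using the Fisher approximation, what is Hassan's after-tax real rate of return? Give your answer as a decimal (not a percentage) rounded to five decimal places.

After-tax nominal return = 9.67% × (1 − 0.181) = 7.91973%.
r ≈ 7.91973% − 4.71% → 0.03210.

0.03210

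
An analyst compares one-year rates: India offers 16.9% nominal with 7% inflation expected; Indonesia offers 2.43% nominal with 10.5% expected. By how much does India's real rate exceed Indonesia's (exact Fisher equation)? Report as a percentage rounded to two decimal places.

India: (1 + 0.1690)/(1 + 0.0700) − 1 = 9.2523%
Indonesia: (1 + 0.0243)/(1 + 0.1050) − 1 = -7.3032%
Differential = 9.2523% − (-7.3032%) = 16.5555% → 16.56%.

16.56%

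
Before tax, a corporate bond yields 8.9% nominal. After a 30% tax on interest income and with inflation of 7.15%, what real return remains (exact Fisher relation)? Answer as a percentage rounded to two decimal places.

After-tax nominal return = 8.9% × (1 − 0.3) = 6.2300%.
1 + r = 1.06230 / 1.07150 = 0.991414
After-tax real rate = 0.991414 − 1 → -0.86%.

-0.86%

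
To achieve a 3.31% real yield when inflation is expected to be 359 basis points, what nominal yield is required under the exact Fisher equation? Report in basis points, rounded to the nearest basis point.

702 basis points

(1 + i) = (1 + r)(1 + π) = 1.03310 × 1.03590 = 1.07018829
i = 1.07018829 − 1, so the required nominal rate is 702 basis points.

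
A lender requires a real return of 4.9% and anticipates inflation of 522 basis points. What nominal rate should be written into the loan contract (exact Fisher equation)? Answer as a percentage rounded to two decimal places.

(1 + i) = (1 + r)(1 + π) = 1.04900 × 1.05220 = 1.1037578
i = 1.1037578 − 1, so the required nominal rate is 10.38%.

10.38%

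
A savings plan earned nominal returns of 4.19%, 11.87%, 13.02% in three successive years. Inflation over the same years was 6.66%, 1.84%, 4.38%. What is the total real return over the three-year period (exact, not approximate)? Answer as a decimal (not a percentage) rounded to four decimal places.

Compound the nominal returns: 1.0419 × 1.1187 × 1.1302 = 1.317331.
Compound inflation: 1.0666 × 1.0184 × 1.0438 = 1.133802.
Deflate: 1.317331 / 1.133802 = 1.161870.
Total real return = 1.161870 − 1 → 0.1619.

0.1619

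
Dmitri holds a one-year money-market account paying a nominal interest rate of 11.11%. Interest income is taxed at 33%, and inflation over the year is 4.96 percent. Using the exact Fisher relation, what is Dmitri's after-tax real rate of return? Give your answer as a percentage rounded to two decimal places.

2.37%

After-tax nominal return = 11.11% × (1 − 0.33) = 7.4437%.
1 + r = 1.074437 / 1.04960 = 1.023663
After-tax real rate = 1.023663 − 1 → 2.37%.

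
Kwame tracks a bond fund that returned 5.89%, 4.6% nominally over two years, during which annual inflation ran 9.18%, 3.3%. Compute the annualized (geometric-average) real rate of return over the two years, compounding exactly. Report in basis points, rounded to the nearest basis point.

-90 basis points

Compound the nominal returns: 1.0589 × 1.0460 = 1.10760940.
Compound inflation: 1.0918 × 1.0330 = 1.12782940.
Deflate: 1.10760940 / 1.12782940 = 0.98207176.
Annualized real rate = 0.98207176^(1/2) − 1 = -0.9005% → -90 basis points.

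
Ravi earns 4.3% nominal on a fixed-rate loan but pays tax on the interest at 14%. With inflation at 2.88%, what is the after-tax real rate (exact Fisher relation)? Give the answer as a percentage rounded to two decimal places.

After-tax nominal return = 4.3% × (1 − 0.14) = 3.6980%.
1 + r = 1.03698 / 1.02880 = 1.007951
After-tax real rate = 1.007951 − 1 → 0.80%.

0.80%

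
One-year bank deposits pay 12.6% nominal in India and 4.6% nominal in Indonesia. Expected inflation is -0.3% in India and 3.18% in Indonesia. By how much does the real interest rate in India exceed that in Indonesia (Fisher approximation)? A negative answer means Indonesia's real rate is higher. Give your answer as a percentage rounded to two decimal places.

11.48%

India: 12.6% − (-0.3%) = 12.900%
Indonesia: 4.6% − 3.18% = 1.420%
Differential = 11.480% → 11.48%.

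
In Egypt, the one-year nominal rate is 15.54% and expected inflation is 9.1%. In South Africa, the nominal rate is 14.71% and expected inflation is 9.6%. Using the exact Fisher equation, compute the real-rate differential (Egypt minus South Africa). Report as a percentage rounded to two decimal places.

Egypt: (1 + 0.1554)/(1 + 0.0910) − 1 = 5.9028%
South Africa: (1 + 0.1471)/(1 + 0.0960) − 1 = 4.6624%
Differential = 5.9028% − 4.6624% = 1.2404% → 1.24%.

1.24%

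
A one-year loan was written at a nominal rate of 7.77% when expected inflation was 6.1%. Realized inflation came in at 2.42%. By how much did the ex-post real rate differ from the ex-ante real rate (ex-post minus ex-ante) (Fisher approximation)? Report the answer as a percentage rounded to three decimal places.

Ex-ante: 7.77% − 6.1% = 1.670%
Ex-post: 7.77% − 2.42% = 5.350%
Difference (ex-post − ex-ante) = 3.6800% → 3.680%.

3.680%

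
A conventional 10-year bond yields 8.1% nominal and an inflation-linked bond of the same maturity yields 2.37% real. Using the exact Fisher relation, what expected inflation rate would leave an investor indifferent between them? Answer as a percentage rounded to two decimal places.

5.60%

(1 + π) = (1 + i)/(1 + r) = 1.08100 / 1.02370 = 1.055973
Break-even inflation = 1.055973 − 1 → 5.60%.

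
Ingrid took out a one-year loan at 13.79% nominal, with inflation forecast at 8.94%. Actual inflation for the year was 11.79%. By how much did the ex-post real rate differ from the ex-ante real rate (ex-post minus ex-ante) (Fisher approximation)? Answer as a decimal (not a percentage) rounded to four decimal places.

-0.0285

Ex-ante: 13.79% − 8.94% = 4.850%
Ex-post: 13.79% − 11.79% = 2.000%
Difference (ex-post − ex-ante) = -2.8500% → -0.0285.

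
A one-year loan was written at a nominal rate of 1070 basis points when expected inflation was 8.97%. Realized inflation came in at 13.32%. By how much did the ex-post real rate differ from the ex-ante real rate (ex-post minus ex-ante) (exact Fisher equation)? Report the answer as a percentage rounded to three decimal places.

Ex-ante: (1 + 0.1070)/(1 + 0.0897) − 1 = 1.5876%
Ex-post: (1 + 0.1070)/(1 + 0.1332) − 1 = -2.3120%
Difference (ex-post − ex-ante) = -3.8996% → -3.900%.

-3.900%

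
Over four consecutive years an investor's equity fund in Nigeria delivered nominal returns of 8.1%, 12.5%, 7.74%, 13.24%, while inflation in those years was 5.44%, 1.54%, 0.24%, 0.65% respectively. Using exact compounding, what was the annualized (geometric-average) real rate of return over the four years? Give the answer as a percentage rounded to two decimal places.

8.26%

Nominal growth factor = 1.0810 × 1.1250 × 1.0774 × 1.1324 = 1.48373058
Price-level growth factor = 1.0544 × 1.0154 × 1.0024 × 1.0065 = 1.08018314
Real growth factor = 1.48373058 / 1.08018314 = 1.37359169
Annualized real rate = 1.37359169^(1/4) − 1 = 8.2591% → 8.26%.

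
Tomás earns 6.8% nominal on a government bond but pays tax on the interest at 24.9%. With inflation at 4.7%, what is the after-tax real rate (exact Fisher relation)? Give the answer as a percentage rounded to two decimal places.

After-tax nominal return = 6.8% × (1 − 0.249) = 5.1068%.
1 + r = 1.051068 / 1.04700 = 1.003885
After-tax real rate = 1.003885 − 1 → 0.39%.

0.39%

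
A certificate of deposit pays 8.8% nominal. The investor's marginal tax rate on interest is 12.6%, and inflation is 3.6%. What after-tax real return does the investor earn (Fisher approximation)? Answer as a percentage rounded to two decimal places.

After-tax nominal return = 8.8% × (1 − 0.126) = 7.6912%.
r ≈ 7.6912% − 3.6% → 4.09%.

4.09%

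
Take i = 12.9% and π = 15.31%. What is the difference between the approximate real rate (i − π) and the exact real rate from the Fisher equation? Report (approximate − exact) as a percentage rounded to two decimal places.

Approximate: r ≈ 12.900% − 15.310% = -2.4100%
Exact: (1 + 0.1290)/(1 + 0.1531) − 1 = -2.0900%
Error = -2.4100% − (-2.0900%) = -0.3200% → -0.32%.

-0.32%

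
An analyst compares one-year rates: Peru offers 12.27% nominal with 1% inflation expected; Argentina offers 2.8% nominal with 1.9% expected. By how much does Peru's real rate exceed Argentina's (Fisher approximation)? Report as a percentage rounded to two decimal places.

Peru: 12.27% − 1% = 11.270%
Argentina: 2.8% − 1.9% = 0.900%
Differential = 10.370% → 10.37%.

10.37%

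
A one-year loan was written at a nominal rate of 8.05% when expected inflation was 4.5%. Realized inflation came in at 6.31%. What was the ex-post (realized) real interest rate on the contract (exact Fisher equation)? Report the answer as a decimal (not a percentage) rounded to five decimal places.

0.01637

Ex-post: (1 + 0.0805)/(1 + 0.0631) − 1 = 1.6367%
So the realized real rate is 0.01637.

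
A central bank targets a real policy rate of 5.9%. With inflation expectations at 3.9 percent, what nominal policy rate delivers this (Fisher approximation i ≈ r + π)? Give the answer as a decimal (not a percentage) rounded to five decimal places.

0.09800

i ≈ r + π = 5.9% + 3.9% = 0.09800.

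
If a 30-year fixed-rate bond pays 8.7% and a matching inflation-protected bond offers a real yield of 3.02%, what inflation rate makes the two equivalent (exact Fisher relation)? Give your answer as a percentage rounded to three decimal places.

5.513%

(1 + π) = (1 + i)/(1 + r) = 1.08700 / 1.03020 = 1.0551349
Break-even inflation = 1.0551349 − 1 → 5.513%.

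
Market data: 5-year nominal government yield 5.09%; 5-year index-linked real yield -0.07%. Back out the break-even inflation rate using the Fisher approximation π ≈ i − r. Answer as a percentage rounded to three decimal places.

π ≈ i − r = 5.09% − (-0.07%) → 5.160%.

5.160%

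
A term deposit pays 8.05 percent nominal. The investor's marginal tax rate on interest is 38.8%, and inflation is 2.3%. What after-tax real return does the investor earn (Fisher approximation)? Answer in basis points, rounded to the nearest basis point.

263 basis points

After-tax nominal return = 8.05% × (1 − 0.388) = 4.9266%.
r ≈ 4.9266% − 2.3% → 263 basis points.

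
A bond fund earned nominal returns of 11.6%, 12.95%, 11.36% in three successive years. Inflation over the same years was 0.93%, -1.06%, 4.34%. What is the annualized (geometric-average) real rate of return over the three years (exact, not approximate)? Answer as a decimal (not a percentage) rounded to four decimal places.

0.1044

Nominal growth factor = 1.1160 × 1.1295 × 1.1136 = 1.40371730
Price-level growth factor = 1.0093 × 0.9894 × 1.0434 = 1.04194072
Real growth factor = 1.40371730 / 1.04194072 = 1.34721416
Annualized real rate = 1.34721416^(1/3) − 1 = 10.4449% → 0.1044.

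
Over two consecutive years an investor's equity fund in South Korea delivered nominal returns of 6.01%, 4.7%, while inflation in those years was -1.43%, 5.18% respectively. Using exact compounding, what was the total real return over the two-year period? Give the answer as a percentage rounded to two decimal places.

Compound the nominal returns: 1.0601 × 1.0470 = 1.109925.
Compound inflation: 0.9857 × 1.0518 = 1.036759.
Deflate: 1.109925 / 1.036759 = 1.070571.
Total real return = 1.070571 − 1 → 7.06%.

7.06%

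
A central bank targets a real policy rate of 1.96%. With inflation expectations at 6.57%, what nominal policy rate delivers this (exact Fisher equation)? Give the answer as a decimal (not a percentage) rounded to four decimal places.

(1 + i) = (1 + r)(1 + π) = 1.01960 × 1.06570 = 1.08658772
i = 1.08658772 − 1, so the required nominal rate is 0.0866.

0.0866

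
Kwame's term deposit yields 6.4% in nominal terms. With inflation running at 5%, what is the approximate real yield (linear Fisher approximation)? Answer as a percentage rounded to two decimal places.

r ≈ i − π = 6.4% − 5% = 1.40%.

1.40%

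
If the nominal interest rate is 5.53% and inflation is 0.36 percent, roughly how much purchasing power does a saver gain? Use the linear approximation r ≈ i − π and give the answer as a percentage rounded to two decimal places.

5.17%

r ≈ i − π = 5.53% − 0.36% = 5.17%.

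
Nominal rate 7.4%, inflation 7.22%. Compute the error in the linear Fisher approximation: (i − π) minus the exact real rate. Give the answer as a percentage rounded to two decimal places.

Approximate: r ≈ 7.400% − 7.220% = 0.1800%
Exact: (1 + 0.0740)/(1 + 0.0722) − 1 = 0.1679%
Error = 0.1800% − 0.1679% = 0.0121% → 0.01%.

0.01%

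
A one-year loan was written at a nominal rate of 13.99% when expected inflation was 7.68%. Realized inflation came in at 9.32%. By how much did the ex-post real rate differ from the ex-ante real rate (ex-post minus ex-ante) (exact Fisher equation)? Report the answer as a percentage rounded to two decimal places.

-1.59%

Ex-ante: (1 + 0.1399)/(1 + 0.0768) − 1 = 5.8600%
Ex-post: (1 + 0.1399)/(1 + 0.0932) − 1 = 4.2719%
Difference (ex-post − ex-ante) = -1.5881% → -1.59%.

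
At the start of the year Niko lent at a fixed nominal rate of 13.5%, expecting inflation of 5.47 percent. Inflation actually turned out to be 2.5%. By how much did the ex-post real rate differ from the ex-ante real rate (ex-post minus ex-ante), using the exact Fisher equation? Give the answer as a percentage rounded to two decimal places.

3.12%

Ex-ante: (1 + 0.1350)/(1 + 0.0547) − 1 = 7.6135%
Ex-post: (1 + 0.1350)/(1 + 0.0250) − 1 = 10.7317%
Difference (ex-post − ex-ante) = 3.1182% → 3.12%.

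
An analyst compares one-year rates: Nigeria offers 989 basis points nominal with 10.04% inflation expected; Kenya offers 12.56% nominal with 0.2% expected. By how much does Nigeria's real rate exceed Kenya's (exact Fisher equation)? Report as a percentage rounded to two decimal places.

-12.47%

Nigeria: (1 + 0.0989)/(1 + 0.1004) − 1 = -0.1363%
Kenya: (1 + 0.1256)/(1 + 0.0020) − 1 = 12.3353%
Differential = -0.1363% − 12.3353% = -12.4716% → -12.47%.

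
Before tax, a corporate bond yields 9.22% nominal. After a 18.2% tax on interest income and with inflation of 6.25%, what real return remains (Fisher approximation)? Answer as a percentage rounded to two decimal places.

1.29%

After-tax nominal return = 9.22% × (1 − 0.182) = 7.54196%.
r ≈ 7.54196% − 6.25% → 1.29%.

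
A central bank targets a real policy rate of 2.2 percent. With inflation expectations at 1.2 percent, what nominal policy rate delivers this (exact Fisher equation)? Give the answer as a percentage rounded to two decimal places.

3.43%

(1 + i) = (1 + r)(1 + π) = 1.02200 × 1.01200 = 1.034264
i = 1.034264 − 1, so the required nominal rate is 3.43%.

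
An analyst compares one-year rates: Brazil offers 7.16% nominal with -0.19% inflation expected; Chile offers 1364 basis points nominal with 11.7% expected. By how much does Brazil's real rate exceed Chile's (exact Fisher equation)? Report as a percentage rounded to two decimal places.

5.63%

Brazil: (1 + 0.0716)/(1 − 0.0019) − 1 = 7.3640%
Chile: (1 + 0.1364)/(1 + 0.1170) − 1 = 1.7368%
Differential = 7.3640% − 1.7368% = 5.6272% → 5.63%.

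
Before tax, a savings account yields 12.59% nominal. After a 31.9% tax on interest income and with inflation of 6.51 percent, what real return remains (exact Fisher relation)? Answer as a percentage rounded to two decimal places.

After-tax nominal return = 12.59% × (1 − 0.319) = 8.57379%.
1 + r = 1.0857379 / 1.06510 = 1.019376
After-tax real rate = 1.019376 − 1 → 1.94%.

1.94%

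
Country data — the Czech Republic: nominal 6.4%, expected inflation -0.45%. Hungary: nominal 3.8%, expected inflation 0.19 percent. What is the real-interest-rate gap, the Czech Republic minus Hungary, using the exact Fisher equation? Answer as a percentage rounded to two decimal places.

3.28%

The Czech Republic: (1 + 0.0640)/(1 − 0.0045) − 1 = 6.8810%
Hungary: (1 + 0.0380)/(1 + 0.0019) − 1 = 3.6032%
Differential = 6.8810% − 3.6032% = 3.2778% → 3.28%.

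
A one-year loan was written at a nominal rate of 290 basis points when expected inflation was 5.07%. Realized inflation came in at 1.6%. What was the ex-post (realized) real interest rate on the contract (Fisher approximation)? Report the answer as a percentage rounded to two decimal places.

Ex-post: 2.9% − 1.6% = 1.300%
So the realized real rate is 1.30%.

1.30%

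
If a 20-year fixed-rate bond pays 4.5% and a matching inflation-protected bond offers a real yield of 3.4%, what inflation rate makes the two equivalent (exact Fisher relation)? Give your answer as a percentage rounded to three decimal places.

1.064%

(1 + π) = (1 + i)/(1 + r) = 1.04500 / 1.03400 = 1.010638
Break-even inflation = 1.010638 − 1 → 1.064%.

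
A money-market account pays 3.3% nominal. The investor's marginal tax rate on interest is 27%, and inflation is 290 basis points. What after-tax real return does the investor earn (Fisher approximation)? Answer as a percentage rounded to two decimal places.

-0.49%

After-tax nominal return = 3.3% × (1 − 0.27) = 2.4090%.
r ≈ 2.4090% − 2.9% → -0.49%.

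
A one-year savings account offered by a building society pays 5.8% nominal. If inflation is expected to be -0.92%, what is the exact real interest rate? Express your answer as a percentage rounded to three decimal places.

By the Fisher equation, 1 + r = (1 + i)/(1 + π).
1 + r = 1.05800 / 0.99080 = 1.067824
r = 1.067824 − 1 = 6.7824%, i.e. 6.782%.

6.782%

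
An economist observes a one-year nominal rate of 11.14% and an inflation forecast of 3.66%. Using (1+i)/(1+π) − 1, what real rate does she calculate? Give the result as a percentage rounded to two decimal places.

7.22%

1 + r = 1.11140 / 1.03660 = 1.072159
r = 1.072159 − 1 = 7.2159%, i.e. 7.22%.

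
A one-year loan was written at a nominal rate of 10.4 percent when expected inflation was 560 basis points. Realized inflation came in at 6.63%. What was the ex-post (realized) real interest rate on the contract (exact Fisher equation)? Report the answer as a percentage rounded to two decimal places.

Ex-post: (1 + 0.1040)/(1 + 0.0663) − 1 = 3.5356%
So the realized real rate is 3.54%.

3.54%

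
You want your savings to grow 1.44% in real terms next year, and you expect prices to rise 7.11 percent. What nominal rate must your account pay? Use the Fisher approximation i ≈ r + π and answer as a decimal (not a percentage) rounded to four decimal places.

i ≈ r + π = 1.44% + 7.11% = 0.0855.

0.0855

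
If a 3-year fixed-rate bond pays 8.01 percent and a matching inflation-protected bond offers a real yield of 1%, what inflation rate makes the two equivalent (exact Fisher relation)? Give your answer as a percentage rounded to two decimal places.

(1 + π) = (1 + i)/(1 + r) = 1.08010 / 1.01000 = 1.069406
Break-even inflation = 1.069406 − 1 → 6.94%.

6.94%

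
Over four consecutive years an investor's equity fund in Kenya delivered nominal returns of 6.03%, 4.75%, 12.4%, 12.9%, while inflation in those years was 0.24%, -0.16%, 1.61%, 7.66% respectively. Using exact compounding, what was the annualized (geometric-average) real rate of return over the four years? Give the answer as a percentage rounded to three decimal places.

Nominal growth factor = 1.0603 × 1.0475 × 1.1240 × 1.1290 = 1.40942849
Price-level growth factor = 1.0024 × 0.9984 × 1.0161 × 1.0766 = 1.09480421
Real growth factor = 1.40942849 / 1.09480421 = 1.28737950
Annualized real rate = 1.28737950^(1/4) − 1 = 6.5189% → 6.519%.

6.519%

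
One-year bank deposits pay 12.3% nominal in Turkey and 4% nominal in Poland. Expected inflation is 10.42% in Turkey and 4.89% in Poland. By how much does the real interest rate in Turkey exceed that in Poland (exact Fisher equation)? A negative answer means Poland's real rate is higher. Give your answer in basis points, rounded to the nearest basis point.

Turkey: (1 + 0.1230)/(1 + 0.1042) − 1 = 1.7026%
Poland: (1 + 0.0400)/(1 + 0.0489) − 1 = -0.8485%
Differential = 1.7026% − (-0.8485%) = 2.5511% → 255 basis points.

255 basis points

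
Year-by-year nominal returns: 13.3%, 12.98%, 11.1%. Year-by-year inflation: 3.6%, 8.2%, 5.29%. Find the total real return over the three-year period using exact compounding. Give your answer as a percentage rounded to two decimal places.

20.50%

Nominal growth factor = 1.1330 × 1.1298 × 1.1110 = 1.422150
Price-level growth factor = 1.0360 × 1.0820 × 1.0529 = 1.180250
Real growth factor = 1.422150 / 1.180250 = 1.204957
Total real return = 1.204957 − 1 → 20.50%.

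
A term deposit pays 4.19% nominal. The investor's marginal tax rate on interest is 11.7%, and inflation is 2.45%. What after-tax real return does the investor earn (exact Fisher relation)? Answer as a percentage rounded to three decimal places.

After-tax nominal return = 4.19% × (1 − 0.117) = 3.69977%.
1 + r = 1.0369977 / 1.02450 = 1.012199
After-tax real rate = 1.012199 − 1 → 1.220%.

1.220%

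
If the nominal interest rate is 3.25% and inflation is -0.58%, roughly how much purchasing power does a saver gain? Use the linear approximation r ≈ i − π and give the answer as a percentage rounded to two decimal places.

3.83%

r ≈ i − π = 3.25% − (-0.58%) = 3.83%.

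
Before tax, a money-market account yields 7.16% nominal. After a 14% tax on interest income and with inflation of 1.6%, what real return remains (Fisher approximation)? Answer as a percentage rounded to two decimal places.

After-tax nominal return = 7.16% × (1 − 0.14) = 6.1576%.
r ≈ 6.1576% − 1.6% → 4.56%.

4.56%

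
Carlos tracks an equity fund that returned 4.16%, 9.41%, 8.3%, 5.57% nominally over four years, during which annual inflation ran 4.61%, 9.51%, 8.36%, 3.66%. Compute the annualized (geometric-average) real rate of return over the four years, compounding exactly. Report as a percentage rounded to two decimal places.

Compound the nominal returns: 1.0416 × 1.0941 × 1.0830 × 1.0557 = 1.30294765.
Compound inflation: 1.0461 × 1.0951 × 1.0836 × 1.0366 = 1.28678853.
Deflate: 1.30294765 / 1.28678853 = 1.01255771.
Annualized real rate = 1.01255771^(1/4) − 1 = 0.3125% → 0.31%.

0.31%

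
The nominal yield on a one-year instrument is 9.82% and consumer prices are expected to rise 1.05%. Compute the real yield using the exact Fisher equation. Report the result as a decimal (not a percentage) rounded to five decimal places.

1 + r = 1.09820 / 1.01050 = 1.086789
r = 1.086789 − 1 = 8.6789%, i.e. 0.08679.

0.08679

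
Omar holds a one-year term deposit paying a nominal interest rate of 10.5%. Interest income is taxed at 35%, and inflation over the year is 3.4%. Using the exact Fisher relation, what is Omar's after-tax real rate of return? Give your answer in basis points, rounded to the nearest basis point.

After-tax nominal return = 10.5% × (1 − 0.35) = 6.8250%.
1 + r = 1.06825 / 1.03400 = 1.033124
After-tax real rate = 1.033124 − 1 → 331 basis points.

331 basis points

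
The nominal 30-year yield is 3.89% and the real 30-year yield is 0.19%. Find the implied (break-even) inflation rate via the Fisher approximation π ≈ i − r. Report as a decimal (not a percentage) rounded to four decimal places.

π ≈ i − r = 3.89% − 0.19% → 0.0370.

0.0370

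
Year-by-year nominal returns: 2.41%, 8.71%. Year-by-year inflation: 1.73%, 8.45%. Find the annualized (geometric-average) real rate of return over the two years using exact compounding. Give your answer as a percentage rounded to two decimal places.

0.45%

Compound the nominal returns: 1.0241 × 1.0871 = 1.11329911.
Compound inflation: 1.0173 × 1.0845 = 1.10326185.
Deflate: 1.11329911 / 1.10326185 = 1.00909780.
Annualized real rate = 1.00909780^(1/2) − 1 = 0.4539% → 0.45%.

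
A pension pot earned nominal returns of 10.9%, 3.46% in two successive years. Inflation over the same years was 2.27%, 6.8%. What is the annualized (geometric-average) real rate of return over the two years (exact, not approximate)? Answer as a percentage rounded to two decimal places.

Nominal growth factor = 1.1090 × 1.0346 = 1.14737140
Price-level growth factor = 1.0227 × 1.0680 = 1.09224360
Real growth factor = 1.14737140 / 1.09224360 = 1.05047207
Annualized real rate = 1.05047207^(1/2) − 1 = 2.4925% → 2.49%.

2.49%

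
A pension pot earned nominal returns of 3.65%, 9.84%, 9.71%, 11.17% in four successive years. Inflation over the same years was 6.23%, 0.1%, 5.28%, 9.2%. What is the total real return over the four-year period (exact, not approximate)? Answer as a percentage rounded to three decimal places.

Compound the nominal returns: 1.0365 × 1.0984 × 1.0971 × 1.1117 = 1.388557.
Compound inflation: 1.0623 × 1.0010 × 1.0528 × 1.0920 = 1.222503.
Deflate: 1.388557 / 1.222503 = 1.135831.
Total real return = 1.135831 − 1 → 13.583%.

13.583%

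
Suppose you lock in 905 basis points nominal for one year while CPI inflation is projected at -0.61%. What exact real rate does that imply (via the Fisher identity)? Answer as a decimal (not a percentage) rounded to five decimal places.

0.09719

By the Fisher identity, 1 + r = (1 + i)/(1 + π).
1 + r = 1.09050 / 0.99390 = 1.097193
r = 1.097193 − 1 = 9.7193%, i.e. 0.09719.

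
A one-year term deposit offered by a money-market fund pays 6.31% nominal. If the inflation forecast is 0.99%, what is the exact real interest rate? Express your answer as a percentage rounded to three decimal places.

5.268%

1 + r = 1.06310 / 1.00990 = 1.052678
r = 1.052678 − 1 = 5.2678%, i.e. 5.268%.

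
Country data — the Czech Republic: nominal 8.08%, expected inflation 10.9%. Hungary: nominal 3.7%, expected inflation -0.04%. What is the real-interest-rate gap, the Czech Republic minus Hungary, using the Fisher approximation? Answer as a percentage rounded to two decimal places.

The Czech Republic: 8.08% − 10.9% = -2.820%
Hungary: 3.7% − (-0.04%) = 3.740%
Differential = -6.560% → -6.56%.

-6.56%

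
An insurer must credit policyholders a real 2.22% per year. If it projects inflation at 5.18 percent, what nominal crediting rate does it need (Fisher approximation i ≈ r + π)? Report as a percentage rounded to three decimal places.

7.400%

i ≈ r + π = 2.22% + 5.18% = 7.400%.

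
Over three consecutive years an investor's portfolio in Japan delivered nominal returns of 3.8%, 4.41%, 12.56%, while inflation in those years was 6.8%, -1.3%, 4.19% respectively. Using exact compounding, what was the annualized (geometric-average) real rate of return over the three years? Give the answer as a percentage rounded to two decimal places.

Compound the nominal returns: 1.0380 × 1.0441 × 1.1256 = 1.21989804.
Compound inflation: 1.0680 × 0.9870 × 1.0419 = 1.09828346.
Deflate: 1.21989804 / 1.09828346 = 1.11073150.
Annualized real rate = 1.11073150^(1/3) − 1 = 3.5626% → 3.56%.

3.56%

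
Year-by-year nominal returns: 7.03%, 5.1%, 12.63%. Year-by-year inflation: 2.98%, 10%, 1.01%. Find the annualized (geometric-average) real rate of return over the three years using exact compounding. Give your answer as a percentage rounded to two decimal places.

Compound the nominal returns: 1.0703 × 1.0510 × 1.1263 = 1.26695831.
Compound inflation: 1.0298 × 1.1000 × 1.0101 = 1.14422108.
Deflate: 1.26695831 / 1.14422108 = 1.10726706.
Annualized real rate = 1.10726706^(1/3) − 1 = 3.4548% → 3.45%.

3.45%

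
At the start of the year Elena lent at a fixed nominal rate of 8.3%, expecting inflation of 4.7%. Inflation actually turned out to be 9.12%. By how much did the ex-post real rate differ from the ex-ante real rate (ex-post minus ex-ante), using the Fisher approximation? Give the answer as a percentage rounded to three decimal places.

-4.420%

Ex-ante: 8.3% − 4.7% = 3.600%
Ex-post: 8.3% − 9.12% = -0.820%
Difference (ex-post − ex-ante) = -4.4200% → -4.420%.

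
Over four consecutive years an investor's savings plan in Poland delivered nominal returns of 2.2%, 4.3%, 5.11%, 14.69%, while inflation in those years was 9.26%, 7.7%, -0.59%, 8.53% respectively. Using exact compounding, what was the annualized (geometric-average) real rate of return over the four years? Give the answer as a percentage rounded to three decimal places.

Nominal growth factor = 1.0220 × 1.0430 × 1.0511 × 1.1469 = 1.28500493
Price-level growth factor = 1.0926 × 1.0770 × 0.9941 × 1.0853 = 1.26957036
Real growth factor = 1.28500493 / 1.26957036 = 1.01215731
Annualized real rate = 1.01215731^(1/4) − 1 = 0.3026% → 0.303%.

0.303%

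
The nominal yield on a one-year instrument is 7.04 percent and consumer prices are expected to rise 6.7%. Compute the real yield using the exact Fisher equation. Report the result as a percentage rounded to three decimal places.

0.319%

By the Fisher identity, 1 + r = (1 + i)/(1 + π).
1 + r = 1.07040 / 1.06700 = 1.003187
r = 1.003187 − 1 = 0.3187%, i.e. 0.319%.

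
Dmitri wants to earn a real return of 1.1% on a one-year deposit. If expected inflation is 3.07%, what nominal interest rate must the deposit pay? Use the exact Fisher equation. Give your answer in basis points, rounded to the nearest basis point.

420 basis points

(1 + i) = (1 + r)(1 + π) = 1.01100 × 1.03070 = 1.0420377
i = 1.0420377 − 1, so the required nominal rate is 420 basis points.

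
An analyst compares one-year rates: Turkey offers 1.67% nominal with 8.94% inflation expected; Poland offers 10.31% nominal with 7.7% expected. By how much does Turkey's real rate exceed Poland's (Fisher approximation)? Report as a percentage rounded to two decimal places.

-9.88%

Turkey: 1.67% − 8.94% = -7.270%
Poland: 10.31% − 7.7% = 2.610%
Differential = -9.880% → -9.88%.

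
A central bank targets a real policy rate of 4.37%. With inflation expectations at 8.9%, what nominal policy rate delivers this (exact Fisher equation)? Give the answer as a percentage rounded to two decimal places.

(1 + i) = (1 + r)(1 + π) = 1.04370 × 1.08900 = 1.1365893
i = 1.1365893 − 1, so the required nominal rate is 13.66%.

13.66%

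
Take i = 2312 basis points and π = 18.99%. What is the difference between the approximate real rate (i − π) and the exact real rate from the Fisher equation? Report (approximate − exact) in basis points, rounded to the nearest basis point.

Approximate: r ≈ 23.120% − 18.990% = 4.1300%
Exact: (1 + 0.2312)/(1 + 0.1899) − 1 = 3.4709%
Error = 4.1300% − 3.4709% = 0.6591% → 66 basis points.

66 basis points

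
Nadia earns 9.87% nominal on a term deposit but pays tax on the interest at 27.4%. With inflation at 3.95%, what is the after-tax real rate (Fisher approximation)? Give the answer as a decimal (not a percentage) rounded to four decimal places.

After-tax nominal return = 9.87% × (1 − 0.274) = 7.16562%.
r ≈ 7.16562% − 3.95% → 0.0322.

0.0322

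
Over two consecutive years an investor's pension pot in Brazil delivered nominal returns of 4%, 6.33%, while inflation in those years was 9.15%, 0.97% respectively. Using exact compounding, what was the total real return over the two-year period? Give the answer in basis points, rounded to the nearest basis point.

Compound the nominal returns: 1.0400 × 1.0633 = 1.105832.
Compound inflation: 1.0915 × 1.0097 = 1.102088.
Deflate: 1.105832 / 1.102088 = 1.003398.
Total real return = 1.003398 − 1 → 34 basis points.

34 basis points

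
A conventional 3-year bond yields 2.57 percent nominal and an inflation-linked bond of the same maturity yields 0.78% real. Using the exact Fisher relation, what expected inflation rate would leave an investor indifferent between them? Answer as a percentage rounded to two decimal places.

(1 + π) = (1 + i)/(1 + r) = 1.02570 / 1.00780 = 1.017761
Break-even inflation = 1.017761 − 1 → 1.78%.

1.78%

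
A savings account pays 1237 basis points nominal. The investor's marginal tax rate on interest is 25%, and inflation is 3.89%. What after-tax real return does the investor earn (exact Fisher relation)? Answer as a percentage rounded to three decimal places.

After-tax nominal return = 12.37% × (1 − 0.25) = 9.2775%.
1 + r = 1.092775 / 1.03890 = 1.051858
After-tax real rate = 1.051858 − 1 → 5.186%.

5.186%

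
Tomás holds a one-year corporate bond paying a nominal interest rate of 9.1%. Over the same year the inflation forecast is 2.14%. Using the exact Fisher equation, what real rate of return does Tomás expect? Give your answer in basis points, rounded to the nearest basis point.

By the Fisher equation, 1 + r = (1 + i)/(1 + π).
1 + r = 1.09100 / 1.02140 = 1.068142
r = 1.068142 − 1 = 6.8142%, i.e. 681 basis points.

681 basis points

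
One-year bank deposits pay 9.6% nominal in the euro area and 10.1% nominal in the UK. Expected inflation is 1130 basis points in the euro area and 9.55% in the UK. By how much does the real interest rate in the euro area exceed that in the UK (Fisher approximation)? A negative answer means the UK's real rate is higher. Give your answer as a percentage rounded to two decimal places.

The euro area: 9.6% − 11.3% = -1.700%
The UK: 10.1% − 9.55% = 0.550%
Differential = -2.250% → -2.25%.

-2.25%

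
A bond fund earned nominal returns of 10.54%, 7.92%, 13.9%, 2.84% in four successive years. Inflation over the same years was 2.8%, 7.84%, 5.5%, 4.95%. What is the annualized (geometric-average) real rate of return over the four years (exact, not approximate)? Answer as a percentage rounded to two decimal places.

3.29%

Nominal growth factor = 1.1054 × 1.0792 × 1.1390 × 1.0284 = 1.39735640
Price-level growth factor = 1.0280 × 1.0784 × 1.0550 × 1.0495 = 1.22746155
Real growth factor = 1.39735640 / 1.22746155 = 1.13841155
Annualized real rate = 1.13841155^(1/4) − 1 = 3.2939% → 3.29%.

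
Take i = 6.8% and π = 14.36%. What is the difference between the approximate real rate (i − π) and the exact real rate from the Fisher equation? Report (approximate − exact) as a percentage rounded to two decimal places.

Approximate: r ≈ 6.800% − 14.360% = -7.5600%
Exact: (1 + 0.0680)/(1 + 0.1436) − 1 = -6.6107%
Error = -7.5600% − (-6.6107%) = -0.9493% → -0.95%.

-0.95%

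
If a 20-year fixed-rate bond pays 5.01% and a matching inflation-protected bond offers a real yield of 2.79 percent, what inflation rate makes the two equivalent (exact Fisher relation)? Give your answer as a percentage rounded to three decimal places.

2.160%

(1 + π) = (1 + i)/(1 + r) = 1.05010 / 1.02790 = 1.021597
Break-even inflation = 1.021597 − 1 → 2.160%.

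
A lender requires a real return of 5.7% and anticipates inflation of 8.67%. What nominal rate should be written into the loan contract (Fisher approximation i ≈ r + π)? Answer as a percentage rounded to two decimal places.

i ≈ r + π = 5.7% + 8.67% = 14.37%.

14.37%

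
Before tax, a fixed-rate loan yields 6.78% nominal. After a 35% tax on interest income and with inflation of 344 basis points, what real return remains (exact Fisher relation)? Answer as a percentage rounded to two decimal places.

After-tax nominal return = 6.78% × (1 − 0.35) = 4.4070%.
1 + r = 1.04407 / 1.03440 = 1.009348
After-tax real rate = 1.009348 − 1 → 0.93%.

0.93%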